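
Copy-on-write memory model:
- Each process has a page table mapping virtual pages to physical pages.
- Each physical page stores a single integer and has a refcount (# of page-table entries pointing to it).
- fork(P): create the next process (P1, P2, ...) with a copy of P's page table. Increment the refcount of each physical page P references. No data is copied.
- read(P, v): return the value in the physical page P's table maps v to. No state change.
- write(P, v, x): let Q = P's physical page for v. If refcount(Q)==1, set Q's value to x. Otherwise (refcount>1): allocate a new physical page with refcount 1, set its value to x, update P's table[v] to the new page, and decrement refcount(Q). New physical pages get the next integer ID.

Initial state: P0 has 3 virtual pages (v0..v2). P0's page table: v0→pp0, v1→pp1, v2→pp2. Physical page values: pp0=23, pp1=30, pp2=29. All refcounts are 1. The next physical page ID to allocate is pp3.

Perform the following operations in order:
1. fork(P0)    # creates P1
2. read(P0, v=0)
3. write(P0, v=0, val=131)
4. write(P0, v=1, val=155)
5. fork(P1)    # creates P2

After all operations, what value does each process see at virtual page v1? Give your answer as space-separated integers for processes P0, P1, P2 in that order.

Op 1: fork(P0) -> P1. 3 ppages; refcounts: pp0:2 pp1:2 pp2:2
Op 2: read(P0, v0) -> 23. No state change.
Op 3: write(P0, v0, 131). refcount(pp0)=2>1 -> COPY to pp3. 4 ppages; refcounts: pp0:1 pp1:2 pp2:2 pp3:1
Op 4: write(P0, v1, 155). refcount(pp1)=2>1 -> COPY to pp4. 5 ppages; refcounts: pp0:1 pp1:1 pp2:2 pp3:1 pp4:1
Op 5: fork(P1) -> P2. 5 ppages; refcounts: pp0:2 pp1:2 pp2:3 pp3:1 pp4:1
P0: v1 -> pp4 = 155
P1: v1 -> pp1 = 30
P2: v1 -> pp1 = 30

Answer: 155 30 30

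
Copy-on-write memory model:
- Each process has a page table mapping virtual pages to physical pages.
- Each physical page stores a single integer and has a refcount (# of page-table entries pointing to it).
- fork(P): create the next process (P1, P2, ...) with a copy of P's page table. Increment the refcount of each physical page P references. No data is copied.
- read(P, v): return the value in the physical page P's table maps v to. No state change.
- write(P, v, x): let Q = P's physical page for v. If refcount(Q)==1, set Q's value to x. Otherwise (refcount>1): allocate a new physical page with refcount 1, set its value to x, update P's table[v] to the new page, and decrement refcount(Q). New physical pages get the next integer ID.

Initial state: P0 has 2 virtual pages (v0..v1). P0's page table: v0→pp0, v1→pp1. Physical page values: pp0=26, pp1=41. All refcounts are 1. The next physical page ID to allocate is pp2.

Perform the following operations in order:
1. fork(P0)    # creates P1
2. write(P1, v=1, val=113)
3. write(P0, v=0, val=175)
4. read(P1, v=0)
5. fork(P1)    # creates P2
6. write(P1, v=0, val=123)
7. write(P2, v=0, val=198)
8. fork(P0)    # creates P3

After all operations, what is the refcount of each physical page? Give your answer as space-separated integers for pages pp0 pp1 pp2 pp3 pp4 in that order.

Answer: 1 2 2 2 1

Derivation:
Op 1: fork(P0) -> P1. 2 ppages; refcounts: pp0:2 pp1:2
Op 2: write(P1, v1, 113). refcount(pp1)=2>1 -> COPY to pp2. 3 ppages; refcounts: pp0:2 pp1:1 pp2:1
Op 3: write(P0, v0, 175). refcount(pp0)=2>1 -> COPY to pp3. 4 ppages; refcounts: pp0:1 pp1:1 pp2:1 pp3:1
Op 4: read(P1, v0) -> 26. No state change.
Op 5: fork(P1) -> P2. 4 ppages; refcounts: pp0:2 pp1:1 pp2:2 pp3:1
Op 6: write(P1, v0, 123). refcount(pp0)=2>1 -> COPY to pp4. 5 ppages; refcounts: pp0:1 pp1:1 pp2:2 pp3:1 pp4:1
Op 7: write(P2, v0, 198). refcount(pp0)=1 -> write in place. 5 ppages; refcounts: pp0:1 pp1:1 pp2:2 pp3:1 pp4:1
Op 8: fork(P0) -> P3. 5 ppages; refcounts: pp0:1 pp1:2 pp2:2 pp3:2 pp4:1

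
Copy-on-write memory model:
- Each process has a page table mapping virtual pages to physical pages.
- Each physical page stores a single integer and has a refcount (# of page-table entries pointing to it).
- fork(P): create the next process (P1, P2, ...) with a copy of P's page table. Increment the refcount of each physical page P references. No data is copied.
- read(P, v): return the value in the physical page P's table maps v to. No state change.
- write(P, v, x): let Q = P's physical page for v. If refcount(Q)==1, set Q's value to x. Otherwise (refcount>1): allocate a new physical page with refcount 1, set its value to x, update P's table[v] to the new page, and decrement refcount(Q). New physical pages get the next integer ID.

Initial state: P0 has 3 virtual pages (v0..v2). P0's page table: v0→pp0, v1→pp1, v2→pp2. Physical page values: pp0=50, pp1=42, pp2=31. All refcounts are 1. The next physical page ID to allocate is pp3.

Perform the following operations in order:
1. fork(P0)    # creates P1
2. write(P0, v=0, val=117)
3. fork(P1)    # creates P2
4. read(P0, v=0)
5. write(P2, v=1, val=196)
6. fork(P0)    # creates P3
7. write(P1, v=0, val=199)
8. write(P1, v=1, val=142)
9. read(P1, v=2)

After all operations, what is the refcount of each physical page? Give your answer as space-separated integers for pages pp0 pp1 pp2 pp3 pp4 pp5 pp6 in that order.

Op 1: fork(P0) -> P1. 3 ppages; refcounts: pp0:2 pp1:2 pp2:2
Op 2: write(P0, v0, 117). refcount(pp0)=2>1 -> COPY to pp3. 4 ppages; refcounts: pp0:1 pp1:2 pp2:2 pp3:1
Op 3: fork(P1) -> P2. 4 ppages; refcounts: pp0:2 pp1:3 pp2:3 pp3:1
Op 4: read(P0, v0) -> 117. No state change.
Op 5: write(P2, v1, 196). refcount(pp1)=3>1 -> COPY to pp4. 5 ppages; refcounts: pp0:2 pp1:2 pp2:3 pp3:1 pp4:1
Op 6: fork(P0) -> P3. 5 ppages; refcounts: pp0:2 pp1:3 pp2:4 pp3:2 pp4:1
Op 7: write(P1, v0, 199). refcount(pp0)=2>1 -> COPY to pp5. 6 ppages; refcounts: pp0:1 pp1:3 pp2:4 pp3:2 pp4:1 pp5:1
Op 8: write(P1, v1, 142). refcount(pp1)=3>1 -> COPY to pp6. 7 ppages; refcounts: pp0:1 pp1:2 pp2:4 pp3:2 pp4:1 pp5:1 pp6:1
Op 9: read(P1, v2) -> 31. No state change.

Answer: 1 2 4 2 1 1 1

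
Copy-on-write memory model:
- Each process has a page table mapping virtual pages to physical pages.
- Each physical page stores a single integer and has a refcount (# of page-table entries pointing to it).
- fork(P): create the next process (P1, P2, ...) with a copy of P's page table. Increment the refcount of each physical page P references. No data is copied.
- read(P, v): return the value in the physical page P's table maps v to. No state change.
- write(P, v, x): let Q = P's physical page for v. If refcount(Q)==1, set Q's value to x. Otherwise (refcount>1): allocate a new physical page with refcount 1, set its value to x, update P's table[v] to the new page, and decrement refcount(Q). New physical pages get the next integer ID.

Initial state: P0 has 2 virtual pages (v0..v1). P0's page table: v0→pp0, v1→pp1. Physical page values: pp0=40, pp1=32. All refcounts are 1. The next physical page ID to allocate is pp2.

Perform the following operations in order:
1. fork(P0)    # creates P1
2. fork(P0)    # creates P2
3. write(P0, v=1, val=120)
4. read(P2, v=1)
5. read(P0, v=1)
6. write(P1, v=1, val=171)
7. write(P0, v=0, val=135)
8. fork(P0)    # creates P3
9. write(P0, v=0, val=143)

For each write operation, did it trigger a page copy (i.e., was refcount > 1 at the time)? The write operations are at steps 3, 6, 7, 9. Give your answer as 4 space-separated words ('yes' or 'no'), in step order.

Op 1: fork(P0) -> P1. 2 ppages; refcounts: pp0:2 pp1:2
Op 2: fork(P0) -> P2. 2 ppages; refcounts: pp0:3 pp1:3
Op 3: write(P0, v1, 120). refcount(pp1)=3>1 -> COPY to pp2. 3 ppages; refcounts: pp0:3 pp1:2 pp2:1
Op 4: read(P2, v1) -> 32. No state change.
Op 5: read(P0, v1) -> 120. No state change.
Op 6: write(P1, v1, 171). refcount(pp1)=2>1 -> COPY to pp3. 4 ppages; refcounts: pp0:3 pp1:1 pp2:1 pp3:1
Op 7: write(P0, v0, 135). refcount(pp0)=3>1 -> COPY to pp4. 5 ppages; refcounts: pp0:2 pp1:1 pp2:1 pp3:1 pp4:1
Op 8: fork(P0) -> P3. 5 ppages; refcounts: pp0:2 pp1:1 pp2:2 pp3:1 pp4:2
Op 9: write(P0, v0, 143). refcount(pp4)=2>1 -> COPY to pp5. 6 ppages; refcounts: pp0:2 pp1:1 pp2:2 pp3:1 pp4:1 pp5:1

yes yes yes yes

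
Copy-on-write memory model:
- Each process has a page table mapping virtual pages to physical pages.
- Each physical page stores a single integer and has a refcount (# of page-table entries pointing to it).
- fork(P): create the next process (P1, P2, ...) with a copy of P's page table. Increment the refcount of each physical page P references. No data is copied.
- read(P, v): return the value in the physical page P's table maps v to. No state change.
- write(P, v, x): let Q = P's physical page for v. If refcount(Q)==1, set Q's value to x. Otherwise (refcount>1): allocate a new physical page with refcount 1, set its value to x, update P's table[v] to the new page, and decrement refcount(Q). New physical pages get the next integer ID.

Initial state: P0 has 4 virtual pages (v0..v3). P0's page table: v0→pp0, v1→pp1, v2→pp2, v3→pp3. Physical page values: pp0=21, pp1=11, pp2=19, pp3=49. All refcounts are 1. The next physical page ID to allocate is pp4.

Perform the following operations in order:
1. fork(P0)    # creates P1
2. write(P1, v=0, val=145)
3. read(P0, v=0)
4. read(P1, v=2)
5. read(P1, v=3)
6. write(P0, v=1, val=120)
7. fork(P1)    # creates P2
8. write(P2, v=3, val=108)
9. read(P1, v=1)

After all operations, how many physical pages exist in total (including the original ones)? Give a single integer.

Op 1: fork(P0) -> P1. 4 ppages; refcounts: pp0:2 pp1:2 pp2:2 pp3:2
Op 2: write(P1, v0, 145). refcount(pp0)=2>1 -> COPY to pp4. 5 ppages; refcounts: pp0:1 pp1:2 pp2:2 pp3:2 pp4:1
Op 3: read(P0, v0) -> 21. No state change.
Op 4: read(P1, v2) -> 19. No state change.
Op 5: read(P1, v3) -> 49. No state change.
Op 6: write(P0, v1, 120). refcount(pp1)=2>1 -> COPY to pp5. 6 ppages; refcounts: pp0:1 pp1:1 pp2:2 pp3:2 pp4:1 pp5:1
Op 7: fork(P1) -> P2. 6 ppages; refcounts: pp0:1 pp1:2 pp2:3 pp3:3 pp4:2 pp5:1
Op 8: write(P2, v3, 108). refcount(pp3)=3>1 -> COPY to pp6. 7 ppages; refcounts: pp0:1 pp1:2 pp2:3 pp3:2 pp4:2 pp5:1 pp6:1
Op 9: read(P1, v1) -> 11. No state change.

Answer: 7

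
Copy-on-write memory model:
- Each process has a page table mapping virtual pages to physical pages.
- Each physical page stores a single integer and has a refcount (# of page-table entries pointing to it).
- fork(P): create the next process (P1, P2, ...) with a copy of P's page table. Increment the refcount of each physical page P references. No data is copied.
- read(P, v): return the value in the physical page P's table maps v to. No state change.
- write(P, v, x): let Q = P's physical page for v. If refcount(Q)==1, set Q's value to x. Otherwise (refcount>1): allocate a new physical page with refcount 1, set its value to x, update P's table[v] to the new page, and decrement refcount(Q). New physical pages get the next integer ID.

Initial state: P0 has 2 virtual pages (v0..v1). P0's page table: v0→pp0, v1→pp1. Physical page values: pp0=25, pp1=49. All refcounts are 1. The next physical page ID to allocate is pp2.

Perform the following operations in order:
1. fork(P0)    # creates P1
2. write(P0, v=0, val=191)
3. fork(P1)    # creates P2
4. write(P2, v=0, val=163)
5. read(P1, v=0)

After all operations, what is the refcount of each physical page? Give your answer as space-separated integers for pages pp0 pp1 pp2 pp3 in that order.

Op 1: fork(P0) -> P1. 2 ppages; refcounts: pp0:2 pp1:2
Op 2: write(P0, v0, 191). refcount(pp0)=2>1 -> COPY to pp2. 3 ppages; refcounts: pp0:1 pp1:2 pp2:1
Op 3: fork(P1) -> P2. 3 ppages; refcounts: pp0:2 pp1:3 pp2:1
Op 4: write(P2, v0, 163). refcount(pp0)=2>1 -> COPY to pp3. 4 ppages; refcounts: pp0:1 pp1:3 pp2:1 pp3:1
Op 5: read(P1, v0) -> 25. No state change.

Answer: 1 3 1 1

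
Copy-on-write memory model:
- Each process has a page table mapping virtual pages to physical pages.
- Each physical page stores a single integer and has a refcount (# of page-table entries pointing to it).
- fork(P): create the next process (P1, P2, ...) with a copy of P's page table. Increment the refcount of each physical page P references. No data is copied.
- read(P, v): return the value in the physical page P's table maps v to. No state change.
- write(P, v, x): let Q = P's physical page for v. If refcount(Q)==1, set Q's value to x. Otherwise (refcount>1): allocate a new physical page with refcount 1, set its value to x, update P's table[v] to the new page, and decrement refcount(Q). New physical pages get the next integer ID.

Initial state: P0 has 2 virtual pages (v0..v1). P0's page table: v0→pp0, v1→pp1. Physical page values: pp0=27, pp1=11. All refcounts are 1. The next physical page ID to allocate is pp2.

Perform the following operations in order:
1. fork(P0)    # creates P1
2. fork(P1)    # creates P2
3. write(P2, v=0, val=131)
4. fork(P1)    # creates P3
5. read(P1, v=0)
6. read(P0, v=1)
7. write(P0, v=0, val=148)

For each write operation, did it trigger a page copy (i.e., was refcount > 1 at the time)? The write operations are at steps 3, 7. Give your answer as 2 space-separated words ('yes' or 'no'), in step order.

Op 1: fork(P0) -> P1. 2 ppages; refcounts: pp0:2 pp1:2
Op 2: fork(P1) -> P2. 2 ppages; refcounts: pp0:3 pp1:3
Op 3: write(P2, v0, 131). refcount(pp0)=3>1 -> COPY to pp2. 3 ppages; refcounts: pp0:2 pp1:3 pp2:1
Op 4: fork(P1) -> P3. 3 ppages; refcounts: pp0:3 pp1:4 pp2:1
Op 5: read(P1, v0) -> 27. No state change.
Op 6: read(P0, v1) -> 11. No state change.
Op 7: write(P0, v0, 148). refcount(pp0)=3>1 -> COPY to pp3. 4 ppages; refcounts: pp0:2 pp1:4 pp2:1 pp3:1

yes yes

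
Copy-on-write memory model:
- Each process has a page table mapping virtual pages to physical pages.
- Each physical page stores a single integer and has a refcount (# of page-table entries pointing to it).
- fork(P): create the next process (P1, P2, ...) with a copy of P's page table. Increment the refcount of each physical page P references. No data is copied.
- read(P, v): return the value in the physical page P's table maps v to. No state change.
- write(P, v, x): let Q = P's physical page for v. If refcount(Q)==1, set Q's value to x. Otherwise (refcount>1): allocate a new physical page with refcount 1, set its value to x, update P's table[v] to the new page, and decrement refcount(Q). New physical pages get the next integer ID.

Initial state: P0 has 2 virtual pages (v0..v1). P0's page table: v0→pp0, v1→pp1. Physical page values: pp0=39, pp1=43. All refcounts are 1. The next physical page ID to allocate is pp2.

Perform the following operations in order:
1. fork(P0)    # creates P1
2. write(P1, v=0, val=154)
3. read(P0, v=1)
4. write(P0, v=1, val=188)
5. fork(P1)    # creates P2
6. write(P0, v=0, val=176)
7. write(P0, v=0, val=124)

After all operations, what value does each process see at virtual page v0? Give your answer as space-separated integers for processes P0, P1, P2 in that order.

Answer: 124 154 154

Derivation:
Op 1: fork(P0) -> P1. 2 ppages; refcounts: pp0:2 pp1:2
Op 2: write(P1, v0, 154). refcount(pp0)=2>1 -> COPY to pp2. 3 ppages; refcounts: pp0:1 pp1:2 pp2:1
Op 3: read(P0, v1) -> 43. No state change.
Op 4: write(P0, v1, 188). refcount(pp1)=2>1 -> COPY to pp3. 4 ppages; refcounts: pp0:1 pp1:1 pp2:1 pp3:1
Op 5: fork(P1) -> P2. 4 ppages; refcounts: pp0:1 pp1:2 pp2:2 pp3:1
Op 6: write(P0, v0, 176). refcount(pp0)=1 -> write in place. 4 ppages; refcounts: pp0:1 pp1:2 pp2:2 pp3:1
Op 7: write(P0, v0, 124). refcount(pp0)=1 -> write in place. 4 ppages; refcounts: pp0:1 pp1:2 pp2:2 pp3:1
P0: v0 -> pp0 = 124
P1: v0 -> pp2 = 154
P2: v0 -> pp2 = 154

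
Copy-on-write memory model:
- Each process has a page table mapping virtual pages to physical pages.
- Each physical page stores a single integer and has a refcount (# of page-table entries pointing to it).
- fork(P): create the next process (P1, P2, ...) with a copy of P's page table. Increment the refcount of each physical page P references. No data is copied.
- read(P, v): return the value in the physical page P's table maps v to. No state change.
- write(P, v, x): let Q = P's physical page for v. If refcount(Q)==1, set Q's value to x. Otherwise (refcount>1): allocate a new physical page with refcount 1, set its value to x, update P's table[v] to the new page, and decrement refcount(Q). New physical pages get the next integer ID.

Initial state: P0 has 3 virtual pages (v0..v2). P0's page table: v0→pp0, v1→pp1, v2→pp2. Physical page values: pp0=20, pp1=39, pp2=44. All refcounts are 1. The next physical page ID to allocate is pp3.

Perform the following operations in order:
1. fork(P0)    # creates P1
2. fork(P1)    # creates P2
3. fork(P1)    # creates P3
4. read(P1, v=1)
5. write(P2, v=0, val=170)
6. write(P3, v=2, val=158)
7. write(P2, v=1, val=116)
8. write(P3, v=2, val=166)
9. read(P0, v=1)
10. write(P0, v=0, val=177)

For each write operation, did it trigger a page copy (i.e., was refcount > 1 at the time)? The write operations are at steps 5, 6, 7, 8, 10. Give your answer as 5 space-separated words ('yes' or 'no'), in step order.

Op 1: fork(P0) -> P1. 3 ppages; refcounts: pp0:2 pp1:2 pp2:2
Op 2: fork(P1) -> P2. 3 ppages; refcounts: pp0:3 pp1:3 pp2:3
Op 3: fork(P1) -> P3. 3 ppages; refcounts: pp0:4 pp1:4 pp2:4
Op 4: read(P1, v1) -> 39. No state change.
Op 5: write(P2, v0, 170). refcount(pp0)=4>1 -> COPY to pp3. 4 ppages; refcounts: pp0:3 pp1:4 pp2:4 pp3:1
Op 6: write(P3, v2, 158). refcount(pp2)=4>1 -> COPY to pp4. 5 ppages; refcounts: pp0:3 pp1:4 pp2:3 pp3:1 pp4:1
Op 7: write(P2, v1, 116). refcount(pp1)=4>1 -> COPY to pp5. 6 ppages; refcounts: pp0:3 pp1:3 pp2:3 pp3:1 pp4:1 pp5:1
Op 8: write(P3, v2, 166). refcount(pp4)=1 -> write in place. 6 ppages; refcounts: pp0:3 pp1:3 pp2:3 pp3:1 pp4:1 pp5:1
Op 9: read(P0, v1) -> 39. No state change.
Op 10: write(P0, v0, 177). refcount(pp0)=3>1 -> COPY to pp6. 7 ppages; refcounts: pp0:2 pp1:3 pp2:3 pp3:1 pp4:1 pp5:1 pp6:1

yes yes yes no yes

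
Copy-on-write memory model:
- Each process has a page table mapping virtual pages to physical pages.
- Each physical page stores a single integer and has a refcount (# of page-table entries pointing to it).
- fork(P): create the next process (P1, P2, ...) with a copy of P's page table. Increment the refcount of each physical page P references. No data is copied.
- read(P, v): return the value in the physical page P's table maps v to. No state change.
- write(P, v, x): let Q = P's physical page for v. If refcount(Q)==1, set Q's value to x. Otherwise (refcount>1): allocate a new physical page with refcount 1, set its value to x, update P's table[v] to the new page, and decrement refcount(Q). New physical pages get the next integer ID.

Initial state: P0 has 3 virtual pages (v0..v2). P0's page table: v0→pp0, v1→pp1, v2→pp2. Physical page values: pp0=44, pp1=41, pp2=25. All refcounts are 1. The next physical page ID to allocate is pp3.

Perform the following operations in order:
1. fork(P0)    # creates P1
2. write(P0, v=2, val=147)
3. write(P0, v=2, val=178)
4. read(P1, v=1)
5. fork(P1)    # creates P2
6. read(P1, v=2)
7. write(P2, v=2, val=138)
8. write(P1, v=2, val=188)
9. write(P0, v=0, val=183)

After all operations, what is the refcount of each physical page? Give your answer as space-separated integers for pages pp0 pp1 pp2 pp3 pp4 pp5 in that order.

Op 1: fork(P0) -> P1. 3 ppages; refcounts: pp0:2 pp1:2 pp2:2
Op 2: write(P0, v2, 147). refcount(pp2)=2>1 -> COPY to pp3. 4 ppages; refcounts: pp0:2 pp1:2 pp2:1 pp3:1
Op 3: write(P0, v2, 178). refcount(pp3)=1 -> write in place. 4 ppages; refcounts: pp0:2 pp1:2 pp2:1 pp3:1
Op 4: read(P1, v1) -> 41. No state change.
Op 5: fork(P1) -> P2. 4 ppages; refcounts: pp0:3 pp1:3 pp2:2 pp3:1
Op 6: read(P1, v2) -> 25. No state change.
Op 7: write(P2, v2, 138). refcount(pp2)=2>1 -> COPY to pp4. 5 ppages; refcounts: pp0:3 pp1:3 pp2:1 pp3:1 pp4:1
Op 8: write(P1, v2, 188). refcount(pp2)=1 -> write in place. 5 ppages; refcounts: pp0:3 pp1:3 pp2:1 pp3:1 pp4:1
Op 9: write(P0, v0, 183). refcount(pp0)=3>1 -> COPY to pp5. 6 ppages; refcounts: pp0:2 pp1:3 pp2:1 pp3:1 pp4:1 pp5:1

Answer: 2 3 1 1 1 1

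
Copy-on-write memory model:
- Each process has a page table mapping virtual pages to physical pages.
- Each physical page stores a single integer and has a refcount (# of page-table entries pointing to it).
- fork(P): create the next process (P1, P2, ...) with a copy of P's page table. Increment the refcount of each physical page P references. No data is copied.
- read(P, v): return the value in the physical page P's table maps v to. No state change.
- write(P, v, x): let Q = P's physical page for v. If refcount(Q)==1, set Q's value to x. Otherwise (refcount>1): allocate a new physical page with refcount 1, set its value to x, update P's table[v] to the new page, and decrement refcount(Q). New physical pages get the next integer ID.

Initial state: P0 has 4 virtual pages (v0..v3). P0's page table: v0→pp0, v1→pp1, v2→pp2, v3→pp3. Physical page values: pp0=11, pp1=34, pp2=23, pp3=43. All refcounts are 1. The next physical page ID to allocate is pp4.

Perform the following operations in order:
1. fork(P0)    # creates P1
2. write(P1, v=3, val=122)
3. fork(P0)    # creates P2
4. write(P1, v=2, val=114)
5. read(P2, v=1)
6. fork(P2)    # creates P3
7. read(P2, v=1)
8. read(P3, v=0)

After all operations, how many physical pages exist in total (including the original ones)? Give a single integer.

Op 1: fork(P0) -> P1. 4 ppages; refcounts: pp0:2 pp1:2 pp2:2 pp3:2
Op 2: write(P1, v3, 122). refcount(pp3)=2>1 -> COPY to pp4. 5 ppages; refcounts: pp0:2 pp1:2 pp2:2 pp3:1 pp4:1
Op 3: fork(P0) -> P2. 5 ppages; refcounts: pp0:3 pp1:3 pp2:3 pp3:2 pp4:1
Op 4: write(P1, v2, 114). refcount(pp2)=3>1 -> COPY to pp5. 6 ppages; refcounts: pp0:3 pp1:3 pp2:2 pp3:2 pp4:1 pp5:1
Op 5: read(P2, v1) -> 34. No state change.
Op 6: fork(P2) -> P3. 6 ppages; refcounts: pp0:4 pp1:4 pp2:3 pp3:3 pp4:1 pp5:1
Op 7: read(P2, v1) -> 34. No state change.
Op 8: read(P3, v0) -> 11. No state change.

Answer: 6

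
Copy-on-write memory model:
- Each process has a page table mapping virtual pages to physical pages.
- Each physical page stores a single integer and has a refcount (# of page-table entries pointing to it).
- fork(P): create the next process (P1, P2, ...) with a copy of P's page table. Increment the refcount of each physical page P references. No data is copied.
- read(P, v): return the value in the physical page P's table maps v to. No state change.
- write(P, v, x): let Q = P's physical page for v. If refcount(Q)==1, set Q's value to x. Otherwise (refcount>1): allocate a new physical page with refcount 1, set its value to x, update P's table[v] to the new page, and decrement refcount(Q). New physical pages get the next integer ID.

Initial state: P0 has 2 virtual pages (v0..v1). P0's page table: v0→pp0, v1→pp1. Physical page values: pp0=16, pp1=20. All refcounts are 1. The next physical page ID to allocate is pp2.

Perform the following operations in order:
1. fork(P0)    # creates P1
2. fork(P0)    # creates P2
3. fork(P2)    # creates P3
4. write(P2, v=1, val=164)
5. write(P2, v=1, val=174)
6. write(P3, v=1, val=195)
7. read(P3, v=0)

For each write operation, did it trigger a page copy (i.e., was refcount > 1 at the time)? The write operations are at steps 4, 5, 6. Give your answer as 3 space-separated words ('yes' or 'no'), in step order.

Op 1: fork(P0) -> P1. 2 ppages; refcounts: pp0:2 pp1:2
Op 2: fork(P0) -> P2. 2 ppages; refcounts: pp0:3 pp1:3
Op 3: fork(P2) -> P3. 2 ppages; refcounts: pp0:4 pp1:4
Op 4: write(P2, v1, 164). refcount(pp1)=4>1 -> COPY to pp2. 3 ppages; refcounts: pp0:4 pp1:3 pp2:1
Op 5: write(P2, v1, 174). refcount(pp2)=1 -> write in place. 3 ppages; refcounts: pp0:4 pp1:3 pp2:1
Op 6: write(P3, v1, 195). refcount(pp1)=3>1 -> COPY to pp3. 4 ppages; refcounts: pp0:4 pp1:2 pp2:1 pp3:1
Op 7: read(P3, v0) -> 16. No state change.

yes no yes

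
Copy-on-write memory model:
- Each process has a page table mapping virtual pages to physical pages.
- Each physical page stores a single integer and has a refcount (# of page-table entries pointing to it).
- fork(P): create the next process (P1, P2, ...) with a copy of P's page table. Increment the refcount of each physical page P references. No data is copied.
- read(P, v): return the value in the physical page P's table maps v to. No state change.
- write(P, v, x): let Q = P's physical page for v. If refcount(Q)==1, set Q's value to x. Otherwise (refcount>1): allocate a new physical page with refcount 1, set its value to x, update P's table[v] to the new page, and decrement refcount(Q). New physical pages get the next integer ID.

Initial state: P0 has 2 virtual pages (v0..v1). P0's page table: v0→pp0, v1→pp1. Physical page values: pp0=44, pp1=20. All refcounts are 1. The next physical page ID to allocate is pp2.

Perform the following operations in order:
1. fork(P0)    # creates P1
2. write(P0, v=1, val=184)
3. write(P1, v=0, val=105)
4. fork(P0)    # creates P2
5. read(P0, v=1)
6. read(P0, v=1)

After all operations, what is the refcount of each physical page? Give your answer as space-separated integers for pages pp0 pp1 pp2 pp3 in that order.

Op 1: fork(P0) -> P1. 2 ppages; refcounts: pp0:2 pp1:2
Op 2: write(P0, v1, 184). refcount(pp1)=2>1 -> COPY to pp2. 3 ppages; refcounts: pp0:2 pp1:1 pp2:1
Op 3: write(P1, v0, 105). refcount(pp0)=2>1 -> COPY to pp3. 4 ppages; refcounts: pp0:1 pp1:1 pp2:1 pp3:1
Op 4: fork(P0) -> P2. 4 ppages; refcounts: pp0:2 pp1:1 pp2:2 pp3:1
Op 5: read(P0, v1) -> 184. No state change.
Op 6: read(P0, v1) -> 184. No state change.

Answer: 2 1 2 1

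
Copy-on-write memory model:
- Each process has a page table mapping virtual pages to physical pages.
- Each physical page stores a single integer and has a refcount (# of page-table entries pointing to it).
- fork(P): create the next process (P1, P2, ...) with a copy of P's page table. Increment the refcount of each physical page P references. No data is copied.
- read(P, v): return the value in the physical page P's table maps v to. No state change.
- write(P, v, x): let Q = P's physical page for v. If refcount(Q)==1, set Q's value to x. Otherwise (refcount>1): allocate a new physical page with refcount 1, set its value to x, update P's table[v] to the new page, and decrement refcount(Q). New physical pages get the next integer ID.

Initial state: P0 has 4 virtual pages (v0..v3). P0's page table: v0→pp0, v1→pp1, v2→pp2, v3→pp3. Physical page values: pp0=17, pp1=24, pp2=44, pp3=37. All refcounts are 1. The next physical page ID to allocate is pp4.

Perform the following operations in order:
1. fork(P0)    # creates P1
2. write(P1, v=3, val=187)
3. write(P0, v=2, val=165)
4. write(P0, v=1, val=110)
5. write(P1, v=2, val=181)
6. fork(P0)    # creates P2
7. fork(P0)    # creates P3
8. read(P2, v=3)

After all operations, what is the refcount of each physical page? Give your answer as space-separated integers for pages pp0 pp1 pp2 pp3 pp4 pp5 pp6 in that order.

Op 1: fork(P0) -> P1. 4 ppages; refcounts: pp0:2 pp1:2 pp2:2 pp3:2
Op 2: write(P1, v3, 187). refcount(pp3)=2>1 -> COPY to pp4. 5 ppages; refcounts: pp0:2 pp1:2 pp2:2 pp3:1 pp4:1
Op 3: write(P0, v2, 165). refcount(pp2)=2>1 -> COPY to pp5. 6 ppages; refcounts: pp0:2 pp1:2 pp2:1 pp3:1 pp4:1 pp5:1
Op 4: write(P0, v1, 110). refcount(pp1)=2>1 -> COPY to pp6. 7 ppages; refcounts: pp0:2 pp1:1 pp2:1 pp3:1 pp4:1 pp5:1 pp6:1
Op 5: write(P1, v2, 181). refcount(pp2)=1 -> write in place. 7 ppages; refcounts: pp0:2 pp1:1 pp2:1 pp3:1 pp4:1 pp5:1 pp6:1
Op 6: fork(P0) -> P2. 7 ppages; refcounts: pp0:3 pp1:1 pp2:1 pp3:2 pp4:1 pp5:2 pp6:2
Op 7: fork(P0) -> P3. 7 ppages; refcounts: pp0:4 pp1:1 pp2:1 pp3:3 pp4:1 pp5:3 pp6:3
Op 8: read(P2, v3) -> 37. No state change.

Answer: 4 1 1 3 1 3 3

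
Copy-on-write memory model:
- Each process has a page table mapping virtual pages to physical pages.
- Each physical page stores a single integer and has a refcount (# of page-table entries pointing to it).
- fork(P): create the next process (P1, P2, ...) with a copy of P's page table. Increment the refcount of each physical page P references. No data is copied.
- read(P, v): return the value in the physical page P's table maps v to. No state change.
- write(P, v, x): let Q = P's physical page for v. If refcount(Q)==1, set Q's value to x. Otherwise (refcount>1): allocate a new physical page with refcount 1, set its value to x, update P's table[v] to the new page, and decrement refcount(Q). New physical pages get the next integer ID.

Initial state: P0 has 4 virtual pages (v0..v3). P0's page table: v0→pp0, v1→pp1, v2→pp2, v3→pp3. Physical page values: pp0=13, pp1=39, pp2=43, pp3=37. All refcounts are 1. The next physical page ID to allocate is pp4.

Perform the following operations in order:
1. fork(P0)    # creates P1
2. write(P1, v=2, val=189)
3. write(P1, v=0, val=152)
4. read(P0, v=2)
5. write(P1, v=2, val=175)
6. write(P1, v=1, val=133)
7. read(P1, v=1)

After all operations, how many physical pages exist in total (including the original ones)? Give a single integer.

Answer: 7

Derivation:
Op 1: fork(P0) -> P1. 4 ppages; refcounts: pp0:2 pp1:2 pp2:2 pp3:2
Op 2: write(P1, v2, 189). refcount(pp2)=2>1 -> COPY to pp4. 5 ppages; refcounts: pp0:2 pp1:2 pp2:1 pp3:2 pp4:1
Op 3: write(P1, v0, 152). refcount(pp0)=2>1 -> COPY to pp5. 6 ppages; refcounts: pp0:1 pp1:2 pp2:1 pp3:2 pp4:1 pp5:1
Op 4: read(P0, v2) -> 43. No state change.
Op 5: write(P1, v2, 175). refcount(pp4)=1 -> write in place. 6 ppages; refcounts: pp0:1 pp1:2 pp2:1 pp3:2 pp4:1 pp5:1
Op 6: write(P1, v1, 133). refcount(pp1)=2>1 -> COPY to pp6. 7 ppages; refcounts: pp0:1 pp1:1 pp2:1 pp3:2 pp4:1 pp5:1 pp6:1
Op 7: read(P1, v1) -> 133. No state change.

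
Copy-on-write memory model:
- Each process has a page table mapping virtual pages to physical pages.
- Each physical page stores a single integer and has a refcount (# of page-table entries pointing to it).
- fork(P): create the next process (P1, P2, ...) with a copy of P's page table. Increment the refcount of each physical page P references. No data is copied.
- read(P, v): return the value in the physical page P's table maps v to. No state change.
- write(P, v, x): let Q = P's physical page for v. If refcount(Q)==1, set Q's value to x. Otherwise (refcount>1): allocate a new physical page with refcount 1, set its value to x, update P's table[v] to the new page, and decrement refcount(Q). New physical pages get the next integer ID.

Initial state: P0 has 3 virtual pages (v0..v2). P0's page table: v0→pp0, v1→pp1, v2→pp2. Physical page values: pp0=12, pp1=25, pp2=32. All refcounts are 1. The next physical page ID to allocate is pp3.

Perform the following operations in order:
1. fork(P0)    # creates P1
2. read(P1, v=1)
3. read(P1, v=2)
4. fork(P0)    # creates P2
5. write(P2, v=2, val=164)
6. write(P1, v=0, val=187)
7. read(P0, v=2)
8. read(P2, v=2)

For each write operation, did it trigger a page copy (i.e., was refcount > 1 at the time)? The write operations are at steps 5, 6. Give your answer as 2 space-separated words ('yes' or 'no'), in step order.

Op 1: fork(P0) -> P1. 3 ppages; refcounts: pp0:2 pp1:2 pp2:2
Op 2: read(P1, v1) -> 25. No state change.
Op 3: read(P1, v2) -> 32. No state change.
Op 4: fork(P0) -> P2. 3 ppages; refcounts: pp0:3 pp1:3 pp2:3
Op 5: write(P2, v2, 164). refcount(pp2)=3>1 -> COPY to pp3. 4 ppages; refcounts: pp0:3 pp1:3 pp2:2 pp3:1
Op 6: write(P1, v0, 187). refcount(pp0)=3>1 -> COPY to pp4. 5 ppages; refcounts: pp0:2 pp1:3 pp2:2 pp3:1 pp4:1
Op 7: read(P0, v2) -> 32. No state change.
Op 8: read(P2, v2) -> 164. No state change.

yes yes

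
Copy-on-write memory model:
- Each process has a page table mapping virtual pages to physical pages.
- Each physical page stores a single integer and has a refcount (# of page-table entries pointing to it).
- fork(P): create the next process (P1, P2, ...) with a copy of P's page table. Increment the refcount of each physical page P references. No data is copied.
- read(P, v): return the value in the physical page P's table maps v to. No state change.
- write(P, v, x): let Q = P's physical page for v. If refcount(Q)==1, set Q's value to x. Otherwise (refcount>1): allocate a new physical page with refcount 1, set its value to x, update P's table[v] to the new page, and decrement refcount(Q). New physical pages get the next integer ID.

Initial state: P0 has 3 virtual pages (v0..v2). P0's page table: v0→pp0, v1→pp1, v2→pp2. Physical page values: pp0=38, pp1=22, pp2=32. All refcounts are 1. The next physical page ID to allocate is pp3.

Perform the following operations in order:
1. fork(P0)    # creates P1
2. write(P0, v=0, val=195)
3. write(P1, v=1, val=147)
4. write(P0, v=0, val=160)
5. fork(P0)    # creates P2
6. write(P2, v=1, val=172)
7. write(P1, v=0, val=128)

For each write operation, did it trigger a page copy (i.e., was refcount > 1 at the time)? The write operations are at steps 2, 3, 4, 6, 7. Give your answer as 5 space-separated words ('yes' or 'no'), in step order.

Op 1: fork(P0) -> P1. 3 ppages; refcounts: pp0:2 pp1:2 pp2:2
Op 2: write(P0, v0, 195). refcount(pp0)=2>1 -> COPY to pp3. 4 ppages; refcounts: pp0:1 pp1:2 pp2:2 pp3:1
Op 3: write(P1, v1, 147). refcount(pp1)=2>1 -> COPY to pp4. 5 ppages; refcounts: pp0:1 pp1:1 pp2:2 pp3:1 pp4:1
Op 4: write(P0, v0, 160). refcount(pp3)=1 -> write in place. 5 ppages; refcounts: pp0:1 pp1:1 pp2:2 pp3:1 pp4:1
Op 5: fork(P0) -> P2. 5 ppages; refcounts: pp0:1 pp1:2 pp2:3 pp3:2 pp4:1
Op 6: write(P2, v1, 172). refcount(pp1)=2>1 -> COPY to pp5. 6 ppages; refcounts: pp0:1 pp1:1 pp2:3 pp3:2 pp4:1 pp5:1
Op 7: write(P1, v0, 128). refcount(pp0)=1 -> write in place. 6 ppages; refcounts: pp0:1 pp1:1 pp2:3 pp3:2 pp4:1 pp5:1

yes yes no yes no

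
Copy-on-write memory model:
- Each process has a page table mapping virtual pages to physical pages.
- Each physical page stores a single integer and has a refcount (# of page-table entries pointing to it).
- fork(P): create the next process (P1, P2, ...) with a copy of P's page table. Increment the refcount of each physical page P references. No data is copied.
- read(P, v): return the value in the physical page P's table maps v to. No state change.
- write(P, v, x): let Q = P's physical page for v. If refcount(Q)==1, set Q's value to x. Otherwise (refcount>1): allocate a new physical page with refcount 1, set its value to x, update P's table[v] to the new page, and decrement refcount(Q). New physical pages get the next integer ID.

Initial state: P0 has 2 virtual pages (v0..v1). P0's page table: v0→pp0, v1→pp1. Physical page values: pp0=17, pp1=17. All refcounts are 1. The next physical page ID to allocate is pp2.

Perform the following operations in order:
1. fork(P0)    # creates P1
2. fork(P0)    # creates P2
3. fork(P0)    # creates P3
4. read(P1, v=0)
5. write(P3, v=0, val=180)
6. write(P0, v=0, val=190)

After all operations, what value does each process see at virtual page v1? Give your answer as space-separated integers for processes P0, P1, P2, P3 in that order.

Answer: 17 17 17 17

Derivation:
Op 1: fork(P0) -> P1. 2 ppages; refcounts: pp0:2 pp1:2
Op 2: fork(P0) -> P2. 2 ppages; refcounts: pp0:3 pp1:3
Op 3: fork(P0) -> P3. 2 ppages; refcounts: pp0:4 pp1:4
Op 4: read(P1, v0) -> 17. No state change.
Op 5: write(P3, v0, 180). refcount(pp0)=4>1 -> COPY to pp2. 3 ppages; refcounts: pp0:3 pp1:4 pp2:1
Op 6: write(P0, v0, 190). refcount(pp0)=3>1 -> COPY to pp3. 4 ppages; refcounts: pp0:2 pp1:4 pp2:1 pp3:1
P0: v1 -> pp1 = 17
P1: v1 -> pp1 = 17
P2: v1 -> pp1 = 17
P3: v1 -> pp1 = 17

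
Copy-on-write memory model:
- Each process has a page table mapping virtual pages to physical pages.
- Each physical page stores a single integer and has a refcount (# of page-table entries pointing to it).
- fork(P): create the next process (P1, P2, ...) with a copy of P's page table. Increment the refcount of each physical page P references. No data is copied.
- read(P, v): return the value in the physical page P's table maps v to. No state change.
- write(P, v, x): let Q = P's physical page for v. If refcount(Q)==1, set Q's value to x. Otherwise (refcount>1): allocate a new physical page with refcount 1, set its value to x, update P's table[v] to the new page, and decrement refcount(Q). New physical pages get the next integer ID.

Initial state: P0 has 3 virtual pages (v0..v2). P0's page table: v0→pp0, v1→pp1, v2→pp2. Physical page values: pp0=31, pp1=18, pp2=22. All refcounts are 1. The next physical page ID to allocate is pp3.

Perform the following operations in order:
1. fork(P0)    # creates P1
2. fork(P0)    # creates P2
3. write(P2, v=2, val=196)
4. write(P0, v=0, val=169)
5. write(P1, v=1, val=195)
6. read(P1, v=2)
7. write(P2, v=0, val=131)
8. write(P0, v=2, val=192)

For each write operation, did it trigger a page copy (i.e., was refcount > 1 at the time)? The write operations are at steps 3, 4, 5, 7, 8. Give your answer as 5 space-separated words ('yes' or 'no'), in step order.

Op 1: fork(P0) -> P1. 3 ppages; refcounts: pp0:2 pp1:2 pp2:2
Op 2: fork(P0) -> P2. 3 ppages; refcounts: pp0:3 pp1:3 pp2:3
Op 3: write(P2, v2, 196). refcount(pp2)=3>1 -> COPY to pp3. 4 ppages; refcounts: pp0:3 pp1:3 pp2:2 pp3:1
Op 4: write(P0, v0, 169). refcount(pp0)=3>1 -> COPY to pp4. 5 ppages; refcounts: pp0:2 pp1:3 pp2:2 pp3:1 pp4:1
Op 5: write(P1, v1, 195). refcount(pp1)=3>1 -> COPY to pp5. 6 ppages; refcounts: pp0:2 pp1:2 pp2:2 pp3:1 pp4:1 pp5:1
Op 6: read(P1, v2) -> 22. No state change.
Op 7: write(P2, v0, 131). refcount(pp0)=2>1 -> COPY to pp6. 7 ppages; refcounts: pp0:1 pp1:2 pp2:2 pp3:1 pp4:1 pp5:1 pp6:1
Op 8: write(P0, v2, 192). refcount(pp2)=2>1 -> COPY to pp7. 8 ppages; refcounts: pp0:1 pp1:2 pp2:1 pp3:1 pp4:1 pp5:1 pp6:1 pp7:1

yes yes yes yes yes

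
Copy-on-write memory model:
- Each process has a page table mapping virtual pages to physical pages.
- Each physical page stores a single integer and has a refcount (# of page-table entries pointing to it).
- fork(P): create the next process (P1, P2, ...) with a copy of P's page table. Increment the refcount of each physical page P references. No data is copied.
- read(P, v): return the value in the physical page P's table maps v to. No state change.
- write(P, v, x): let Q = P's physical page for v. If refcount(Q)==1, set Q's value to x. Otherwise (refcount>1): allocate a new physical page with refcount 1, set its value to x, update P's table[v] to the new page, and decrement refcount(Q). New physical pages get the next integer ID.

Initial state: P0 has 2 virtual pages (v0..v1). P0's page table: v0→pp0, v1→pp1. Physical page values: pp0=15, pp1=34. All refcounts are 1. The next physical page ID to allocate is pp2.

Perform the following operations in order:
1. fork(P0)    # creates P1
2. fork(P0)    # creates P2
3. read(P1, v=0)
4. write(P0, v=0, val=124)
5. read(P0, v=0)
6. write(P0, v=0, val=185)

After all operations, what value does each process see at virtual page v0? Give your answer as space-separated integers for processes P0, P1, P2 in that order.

Op 1: fork(P0) -> P1. 2 ppages; refcounts: pp0:2 pp1:2
Op 2: fork(P0) -> P2. 2 ppages; refcounts: pp0:3 pp1:3
Op 3: read(P1, v0) -> 15. No state change.
Op 4: write(P0, v0, 124). refcount(pp0)=3>1 -> COPY to pp2. 3 ppages; refcounts: pp0:2 pp1:3 pp2:1
Op 5: read(P0, v0) -> 124. No state change.
Op 6: write(P0, v0, 185). refcount(pp2)=1 -> write in place. 3 ppages; refcounts: pp0:2 pp1:3 pp2:1
P0: v0 -> pp2 = 185
P1: v0 -> pp0 = 15
P2: v0 -> pp0 = 15

Answer: 185 15 15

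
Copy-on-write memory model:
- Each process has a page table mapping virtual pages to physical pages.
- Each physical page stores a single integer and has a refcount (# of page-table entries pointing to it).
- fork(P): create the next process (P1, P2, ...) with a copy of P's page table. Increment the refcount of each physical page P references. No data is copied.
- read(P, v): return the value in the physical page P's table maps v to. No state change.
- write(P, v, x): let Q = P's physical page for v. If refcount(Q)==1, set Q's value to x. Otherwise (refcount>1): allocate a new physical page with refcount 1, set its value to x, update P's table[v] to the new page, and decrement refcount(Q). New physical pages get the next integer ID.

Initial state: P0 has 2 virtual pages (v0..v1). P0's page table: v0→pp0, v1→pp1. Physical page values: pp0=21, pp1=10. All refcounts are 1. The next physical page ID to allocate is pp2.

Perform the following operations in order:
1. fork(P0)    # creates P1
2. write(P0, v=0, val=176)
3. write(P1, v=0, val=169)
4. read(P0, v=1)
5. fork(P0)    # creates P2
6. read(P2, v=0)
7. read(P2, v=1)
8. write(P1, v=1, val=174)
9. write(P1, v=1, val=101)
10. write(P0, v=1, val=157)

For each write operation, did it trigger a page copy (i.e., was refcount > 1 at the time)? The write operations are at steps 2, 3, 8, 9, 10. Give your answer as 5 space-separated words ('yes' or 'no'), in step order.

Op 1: fork(P0) -> P1. 2 ppages; refcounts: pp0:2 pp1:2
Op 2: write(P0, v0, 176). refcount(pp0)=2>1 -> COPY to pp2. 3 ppages; refcounts: pp0:1 pp1:2 pp2:1
Op 3: write(P1, v0, 169). refcount(pp0)=1 -> write in place. 3 ppages; refcounts: pp0:1 pp1:2 pp2:1
Op 4: read(P0, v1) -> 10. No state change.
Op 5: fork(P0) -> P2. 3 ppages; refcounts: pp0:1 pp1:3 pp2:2
Op 6: read(P2, v0) -> 176. No state change.
Op 7: read(P2, v1) -> 10. No state change.
Op 8: write(P1, v1, 174). refcount(pp1)=3>1 -> COPY to pp3. 4 ppages; refcounts: pp0:1 pp1:2 pp2:2 pp3:1
Op 9: write(P1, v1, 101). refcount(pp3)=1 -> write in place. 4 ppages; refcounts: pp0:1 pp1:2 pp2:2 pp3:1
Op 10: write(P0, v1, 157). refcount(pp1)=2>1 -> COPY to pp4. 5 ppages; refcounts: pp0:1 pp1:1 pp2:2 pp3:1 pp4:1

yes no yes no yes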